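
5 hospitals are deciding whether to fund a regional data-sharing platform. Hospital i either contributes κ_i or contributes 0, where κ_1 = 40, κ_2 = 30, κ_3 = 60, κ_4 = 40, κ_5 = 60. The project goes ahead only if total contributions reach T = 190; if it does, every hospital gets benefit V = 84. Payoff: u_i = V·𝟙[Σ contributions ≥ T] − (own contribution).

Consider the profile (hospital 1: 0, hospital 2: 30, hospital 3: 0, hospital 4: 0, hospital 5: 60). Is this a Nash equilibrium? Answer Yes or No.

Total = 90 < 190: not provided.
Hospital 1 (pledges 0, payoff 0): pledging 40 → total 130, payoff -40. No gain.
Hospital 2 (pledges 30, payoff -30): dropping to 0 → total 60, payoff 0. Profitable deviation.

No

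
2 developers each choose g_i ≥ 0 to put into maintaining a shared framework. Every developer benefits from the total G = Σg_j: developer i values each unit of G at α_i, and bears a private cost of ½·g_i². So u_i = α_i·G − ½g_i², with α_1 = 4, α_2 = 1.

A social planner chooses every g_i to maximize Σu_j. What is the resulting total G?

10

Planner FOC: ∂(Σu_j)/∂g_i = (Σα_j) − g_i = 0, so g_i^SO = Σα_j = 5 for every i; G^SO = 10.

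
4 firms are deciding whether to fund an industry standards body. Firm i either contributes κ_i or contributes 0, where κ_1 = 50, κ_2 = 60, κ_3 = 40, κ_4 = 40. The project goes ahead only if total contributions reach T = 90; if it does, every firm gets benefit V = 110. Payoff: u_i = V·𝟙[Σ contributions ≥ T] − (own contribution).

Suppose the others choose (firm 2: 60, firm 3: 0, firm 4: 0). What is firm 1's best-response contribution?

Others' total = 60. Contributing 50 brings total to 110 ≥ 90: gain V − κ_1 = 60.
Best response: 50.

50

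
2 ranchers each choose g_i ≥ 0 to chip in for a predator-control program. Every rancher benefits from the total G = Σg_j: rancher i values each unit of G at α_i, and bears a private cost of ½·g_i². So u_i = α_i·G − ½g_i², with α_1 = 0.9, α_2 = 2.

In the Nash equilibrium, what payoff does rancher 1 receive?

Rancher i's FOC: ∂u_i/∂g_i = α_i − g_i = 0, so g_i* = α_i.
NE contributions = (0.9, 2); G = 2.9.
u_1 = α_1·G − ½·(g_1)² = 0.9·2.9 − ½·0.9² = 2.205.

2.205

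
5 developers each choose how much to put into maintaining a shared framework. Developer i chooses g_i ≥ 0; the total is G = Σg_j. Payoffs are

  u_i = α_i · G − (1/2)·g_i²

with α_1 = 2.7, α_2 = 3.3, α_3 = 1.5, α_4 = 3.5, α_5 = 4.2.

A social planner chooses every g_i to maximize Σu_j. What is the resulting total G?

76

Planner FOC: ∂(Σu_j)/∂g_i = (Σα_j) − g_i = 0, so g_i^SO = Σα_j = 15.2 for every i; G^SO = 76.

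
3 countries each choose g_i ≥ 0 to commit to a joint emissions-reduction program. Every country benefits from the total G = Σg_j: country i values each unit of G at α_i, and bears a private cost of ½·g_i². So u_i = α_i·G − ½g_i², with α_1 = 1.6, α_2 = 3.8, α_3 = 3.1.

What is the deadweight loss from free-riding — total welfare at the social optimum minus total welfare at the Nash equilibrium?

49.43

Country i's FOC: ∂u_i/∂g_i = α_i − g_i = 0, so g_i* = α_i.
NE contributions = (1.6, 3.8, 3.1); G = 8.5.
W^NE = (Σα)·G − ½Σα_i² = 8.5² − ½·26.61 = 58.945.
Planner sets g_i = Σα_j = 8.5 for every i, so G^SO = 3·8.5 = 25.5.
W^SO = (Σα)·G^SO − ½·3·(Σα)² = (3/2)·8.5² = 108.375.
Deadweight loss = W^SO − W^NE = 49.43.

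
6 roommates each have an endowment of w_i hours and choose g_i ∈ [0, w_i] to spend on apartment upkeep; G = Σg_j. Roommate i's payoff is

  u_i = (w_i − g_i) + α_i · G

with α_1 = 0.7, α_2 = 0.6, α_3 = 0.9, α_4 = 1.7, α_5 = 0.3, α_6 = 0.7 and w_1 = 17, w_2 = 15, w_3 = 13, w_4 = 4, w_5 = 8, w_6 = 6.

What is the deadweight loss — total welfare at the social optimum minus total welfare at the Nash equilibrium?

∂u_i/∂g_i = α_i − 1, so roommate i contributes w_i if α_i > 1, else 0.
α_i > 1 for i ∈ {4}; NE contributions (0, 0, 0, 4, 0, 0), G = 4.
W^NE = Σw_i − G^NE + (Σα_i)·G^NE = 63 + 3.9·4 = 78.6.
Planner: ∂(Σu_j)/∂g_i = Σα_j − 1 = 3.9 > 0, so everyone contributes w_i; G^SO = 63, W^SO = 63 + 3.9·63 = 308.7.
Deadweight loss = 230.1.

230.1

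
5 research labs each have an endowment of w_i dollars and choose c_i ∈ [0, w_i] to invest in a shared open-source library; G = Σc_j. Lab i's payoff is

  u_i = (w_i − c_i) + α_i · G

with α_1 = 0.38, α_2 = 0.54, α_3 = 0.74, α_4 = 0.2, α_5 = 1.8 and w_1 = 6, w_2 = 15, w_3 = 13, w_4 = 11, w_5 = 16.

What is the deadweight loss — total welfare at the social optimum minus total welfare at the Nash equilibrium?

∂u_i/∂c_i = α_i − 1, so lab i contributes w_i if α_i > 1, else 0.
α_i > 1 for i ∈ {5}; NE contributions (0, 0, 0, 0, 16), G = 16.
W^NE = Σw_i − G^NE + (Σα_i)·G^NE = 61 + 2.66·16 = 103.56.
Planner: ∂(Σu_j)/∂c_i = Σα_j − 1 = 2.66 > 0, so everyone contributes w_i; G^SO = 61, W^SO = 61 + 2.66·61 = 223.26.
Deadweight loss = 119.7.

119.7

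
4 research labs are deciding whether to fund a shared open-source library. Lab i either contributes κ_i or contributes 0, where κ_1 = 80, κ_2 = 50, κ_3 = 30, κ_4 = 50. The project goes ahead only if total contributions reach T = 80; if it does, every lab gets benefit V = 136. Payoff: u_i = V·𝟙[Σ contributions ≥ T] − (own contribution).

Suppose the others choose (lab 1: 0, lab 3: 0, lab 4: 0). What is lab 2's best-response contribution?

Others' total = 0. Even contributing 50 gives 50 < 80: no benefit either way.
Best response: 0.

0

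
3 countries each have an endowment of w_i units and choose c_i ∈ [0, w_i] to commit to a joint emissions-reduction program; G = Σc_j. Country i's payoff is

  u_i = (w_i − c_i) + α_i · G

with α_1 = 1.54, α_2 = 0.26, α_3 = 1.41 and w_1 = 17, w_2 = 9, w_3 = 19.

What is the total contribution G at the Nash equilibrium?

∂u_i/∂c_i = α_i − 1, so country i contributes w_i if α_i > 1, else 0.
α_i > 1 for i ∈ {1, 3}; NE contributions (17, 0, 19), G = 36.

36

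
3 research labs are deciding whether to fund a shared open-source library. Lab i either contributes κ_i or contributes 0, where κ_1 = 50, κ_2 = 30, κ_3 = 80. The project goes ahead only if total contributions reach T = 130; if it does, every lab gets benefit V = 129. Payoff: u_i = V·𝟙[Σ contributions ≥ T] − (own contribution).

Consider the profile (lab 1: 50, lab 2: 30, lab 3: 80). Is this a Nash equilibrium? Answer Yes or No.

Total = 160 ≥ 130: provided.
Lab 1 (pledges 50, payoff 79): dropping to 0 → total 110, payoff 0. No gain.
Lab 2 (pledges 30, payoff 99): dropping to 0 → total 130, payoff 129. Profitable deviation.

No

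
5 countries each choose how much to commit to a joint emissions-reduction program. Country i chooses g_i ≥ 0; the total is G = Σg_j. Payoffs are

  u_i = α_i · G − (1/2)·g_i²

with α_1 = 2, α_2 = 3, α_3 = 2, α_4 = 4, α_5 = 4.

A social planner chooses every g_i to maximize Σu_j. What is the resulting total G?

Planner FOC: ∂(Σu_j)/∂g_i = (Σα_j) − g_i = 0, so g_i^SO = Σα_j = 15 for every i; G^SO = 75.

75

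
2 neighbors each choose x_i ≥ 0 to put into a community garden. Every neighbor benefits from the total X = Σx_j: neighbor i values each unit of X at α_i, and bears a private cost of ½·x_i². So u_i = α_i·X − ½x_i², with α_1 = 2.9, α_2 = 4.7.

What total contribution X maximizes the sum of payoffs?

Planner FOC: ∂(Σu_j)/∂x_i = (Σα_j) − x_i = 0, so x_i^SO = Σα_j = 7.6 for every i; X^SO = 15.2.

15.2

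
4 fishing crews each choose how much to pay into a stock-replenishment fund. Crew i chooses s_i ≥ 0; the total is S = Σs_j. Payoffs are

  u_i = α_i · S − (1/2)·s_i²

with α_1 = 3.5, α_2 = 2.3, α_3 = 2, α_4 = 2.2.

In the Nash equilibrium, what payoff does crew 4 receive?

19.58

Crew i's FOC: ∂u_i/∂s_i = α_i − s_i = 0, so s_i* = α_i.
NE contributions = (3.5, 2.3, 2, 2.2); S = 10.
u_4 = α_4·S − ½·(s_4)² = 2.2·10 − ½·2.2² = 19.58.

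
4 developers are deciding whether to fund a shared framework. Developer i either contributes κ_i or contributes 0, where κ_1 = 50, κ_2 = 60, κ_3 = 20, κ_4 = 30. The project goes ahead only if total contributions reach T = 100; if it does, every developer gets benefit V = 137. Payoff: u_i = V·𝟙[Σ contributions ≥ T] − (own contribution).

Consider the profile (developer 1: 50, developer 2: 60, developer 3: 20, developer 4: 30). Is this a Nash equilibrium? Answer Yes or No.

No

Total = 160 ≥ 100: provided.
Developer 1 (pledges 50, payoff 87): dropping to 0 → total 110, payoff 137. Profitable deviation.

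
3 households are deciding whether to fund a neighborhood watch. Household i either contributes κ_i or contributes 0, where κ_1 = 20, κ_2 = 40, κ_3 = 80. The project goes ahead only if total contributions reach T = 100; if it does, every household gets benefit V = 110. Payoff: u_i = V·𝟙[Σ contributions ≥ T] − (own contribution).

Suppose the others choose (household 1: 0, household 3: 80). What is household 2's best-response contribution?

40

Others' total = 80. Contributing 40 brings total to 120 ≥ 100: gain V − κ_2 = 70.
Best response: 40.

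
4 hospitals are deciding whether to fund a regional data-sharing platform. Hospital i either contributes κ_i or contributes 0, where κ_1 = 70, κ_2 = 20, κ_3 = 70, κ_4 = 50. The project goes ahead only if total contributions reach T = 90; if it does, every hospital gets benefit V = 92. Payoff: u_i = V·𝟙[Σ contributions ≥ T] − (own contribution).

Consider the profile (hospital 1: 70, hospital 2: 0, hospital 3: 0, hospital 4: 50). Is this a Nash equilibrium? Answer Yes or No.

Yes

Total = 120 ≥ 90: provided.
Hospital 1 (pledges 70, payoff 22): dropping to 0 → total 50, payoff 0. No gain.
Hospital 2 (pledges 0, payoff 92): pledging 20 → total 140, payoff 72. No gain.
Hospital 3 (pledges 0, payoff 92): pledging 70 → total 190, payoff 22. No gain.
Hospital 4 (pledges 50, payoff 42): dropping to 0 → total 70, payoff 0. No gain.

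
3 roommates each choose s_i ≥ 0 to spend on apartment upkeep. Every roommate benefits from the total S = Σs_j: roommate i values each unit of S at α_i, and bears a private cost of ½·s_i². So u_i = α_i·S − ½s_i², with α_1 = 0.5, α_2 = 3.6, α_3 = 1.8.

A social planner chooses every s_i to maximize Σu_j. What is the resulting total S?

17.7

Planner FOC: ∂(Σu_j)/∂s_i = (Σα_j) − s_i = 0, so s_i^SO = Σα_j = 5.9 for every i; S^SO = 17.7.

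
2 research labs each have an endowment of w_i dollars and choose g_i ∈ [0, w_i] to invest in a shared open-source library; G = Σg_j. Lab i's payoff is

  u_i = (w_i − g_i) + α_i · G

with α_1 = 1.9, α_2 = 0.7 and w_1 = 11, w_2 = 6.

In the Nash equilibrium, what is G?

∂u_i/∂g_i = α_i − 1, so lab i contributes w_i if α_i > 1, else 0.
α_i > 1 for i ∈ {1}; NE contributions (11, 0), G = 11.

11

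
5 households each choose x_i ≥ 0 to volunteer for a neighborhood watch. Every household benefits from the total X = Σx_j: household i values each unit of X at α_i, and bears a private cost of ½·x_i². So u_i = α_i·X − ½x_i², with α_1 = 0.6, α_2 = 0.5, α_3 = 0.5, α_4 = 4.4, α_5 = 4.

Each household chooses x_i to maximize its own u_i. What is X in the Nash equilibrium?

10

Household i's FOC: ∂u_i/∂x_i = α_i − x_i = 0, so x_i* = α_i.
NE contributions = (0.6, 0.5, 0.5, 4.4, 4); X = 10.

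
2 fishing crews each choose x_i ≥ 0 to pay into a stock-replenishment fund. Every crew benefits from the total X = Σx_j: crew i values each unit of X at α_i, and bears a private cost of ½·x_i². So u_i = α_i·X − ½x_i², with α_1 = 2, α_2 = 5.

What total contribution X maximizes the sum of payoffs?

14

Planner FOC: ∂(Σu_j)/∂x_i = (Σα_j) − x_i = 0, so x_i^SO = Σα_j = 7 for every i; X^SO = 14.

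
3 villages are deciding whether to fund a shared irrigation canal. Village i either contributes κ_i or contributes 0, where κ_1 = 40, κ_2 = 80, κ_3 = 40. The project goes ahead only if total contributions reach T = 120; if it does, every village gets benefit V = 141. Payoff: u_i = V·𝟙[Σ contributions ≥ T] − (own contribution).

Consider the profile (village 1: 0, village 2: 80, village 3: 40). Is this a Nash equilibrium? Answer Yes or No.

Total = 120 ≥ 120: provided.
Village 1 (pledges 0, payoff 141): pledging 40 → total 160, payoff 101. No gain.
Village 2 (pledges 80, payoff 61): dropping to 0 → total 40, payoff 0. No gain.
Village 3 (pledges 40, payoff 101): dropping to 0 → total 80, payoff 0. No gain.

Yes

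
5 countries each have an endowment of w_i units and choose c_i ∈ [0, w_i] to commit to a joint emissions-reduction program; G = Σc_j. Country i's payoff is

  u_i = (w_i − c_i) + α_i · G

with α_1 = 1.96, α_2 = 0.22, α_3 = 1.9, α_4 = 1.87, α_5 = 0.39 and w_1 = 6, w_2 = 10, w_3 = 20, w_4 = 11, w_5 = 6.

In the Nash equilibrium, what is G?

∂u_i/∂c_i = α_i − 1, so country i contributes w_i if α_i > 1, else 0.
α_i > 1 for i ∈ {1, 3, 4}; NE contributions (6, 0, 20, 11, 0), G = 37.

37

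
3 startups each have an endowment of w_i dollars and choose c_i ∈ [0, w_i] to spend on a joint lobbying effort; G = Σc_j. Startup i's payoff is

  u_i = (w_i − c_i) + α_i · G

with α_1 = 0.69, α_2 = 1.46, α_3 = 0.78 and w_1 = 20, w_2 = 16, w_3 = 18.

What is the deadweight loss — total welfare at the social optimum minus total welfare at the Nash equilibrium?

∂u_i/∂c_i = α_i − 1, so startup i contributes w_i if α_i > 1, else 0.
α_i > 1 for i ∈ {2}; NE contributions (0, 16, 0), G = 16.
W^NE = Σw_i − G^NE + (Σα_i)·G^NE = 54 + 1.93·16 = 84.88.
Planner: ∂(Σu_j)/∂c_i = Σα_j − 1 = 1.93 > 0, so everyone contributes w_i; G^SO = 54, W^SO = 54 + 1.93·54 = 158.22.
Deadweight loss = 73.34.

73.34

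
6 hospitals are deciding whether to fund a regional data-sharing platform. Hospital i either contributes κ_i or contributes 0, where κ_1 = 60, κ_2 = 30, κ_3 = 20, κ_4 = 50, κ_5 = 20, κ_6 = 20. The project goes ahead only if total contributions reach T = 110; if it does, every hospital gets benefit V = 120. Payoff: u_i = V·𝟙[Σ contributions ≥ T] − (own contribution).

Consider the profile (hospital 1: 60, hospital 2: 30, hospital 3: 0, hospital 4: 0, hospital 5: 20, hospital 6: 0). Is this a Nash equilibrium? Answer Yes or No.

Total = 110 ≥ 110: provided.
Hospital 1 (pledges 60, payoff 60): dropping to 0 → total 50, payoff 0. No gain.
Hospital 2 (pledges 30, payoff 90): dropping to 0 → total 80, payoff 0. No gain.
Hospital 3 (pledges 0, payoff 120): pledging 20 → total 130, payoff 100. No gain.
Hospital 4 (pledges 0, payoff 120): pledging 50 → total 160, payoff 70. No gain.
Hospital 5 (pledges 20, payoff 100): dropping to 0 → total 90, payoff 0. No gain.
Hospital 6 (pledges 0, payoff 120): pledging 20 → total 130, payoff 100. No gain.

Yes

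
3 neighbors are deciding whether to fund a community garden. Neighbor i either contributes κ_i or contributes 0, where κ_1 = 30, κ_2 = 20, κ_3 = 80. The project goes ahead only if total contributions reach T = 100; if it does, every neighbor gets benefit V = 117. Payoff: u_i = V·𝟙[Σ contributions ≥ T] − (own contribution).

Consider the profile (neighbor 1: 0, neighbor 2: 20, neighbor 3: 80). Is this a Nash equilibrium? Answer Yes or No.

Yes

Total = 100 ≥ 100: provided.
Neighbor 1 (pledges 0, payoff 117): pledging 30 → total 130, payoff 87. No gain.
Neighbor 2 (pledges 20, payoff 97): dropping to 0 → total 80, payoff 0. No gain.
Neighbor 3 (pledges 80, payoff 37): dropping to 0 → total 20, payoff 0. No gain.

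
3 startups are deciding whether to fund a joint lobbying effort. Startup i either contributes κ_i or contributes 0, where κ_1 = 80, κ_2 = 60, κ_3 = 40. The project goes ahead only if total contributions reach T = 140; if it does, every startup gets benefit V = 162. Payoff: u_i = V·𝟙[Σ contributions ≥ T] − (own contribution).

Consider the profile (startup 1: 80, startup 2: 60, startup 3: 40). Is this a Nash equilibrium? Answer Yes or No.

Total = 180 ≥ 140: provided.
Startup 1 (pledges 80, payoff 82): dropping to 0 → total 100, payoff 0. No gain.
Startup 2 (pledges 60, payoff 102): dropping to 0 → total 120, payoff 0. No gain.
Startup 3 (pledges 40, payoff 122): dropping to 0 → total 140, payoff 162. Profitable deviation.

No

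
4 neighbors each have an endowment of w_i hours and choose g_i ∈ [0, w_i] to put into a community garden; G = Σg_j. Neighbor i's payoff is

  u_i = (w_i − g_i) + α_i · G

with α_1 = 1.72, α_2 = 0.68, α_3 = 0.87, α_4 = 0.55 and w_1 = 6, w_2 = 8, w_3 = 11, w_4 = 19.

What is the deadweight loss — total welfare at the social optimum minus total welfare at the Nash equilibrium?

107.16

∂u_i/∂g_i = α_i − 1, so neighbor i contributes w_i if α_i > 1, else 0.
α_i > 1 for i ∈ {1}; NE contributions (6, 0, 0, 0), G = 6.
W^NE = Σw_i − G^NE + (Σα_i)·G^NE = 44 + 2.82·6 = 60.92.
Planner: ∂(Σu_j)/∂g_i = Σα_j − 1 = 2.82 > 0, so everyone contributes w_i; G^SO = 44, W^SO = 44 + 2.82·44 = 168.08.
Deadweight loss = 107.16.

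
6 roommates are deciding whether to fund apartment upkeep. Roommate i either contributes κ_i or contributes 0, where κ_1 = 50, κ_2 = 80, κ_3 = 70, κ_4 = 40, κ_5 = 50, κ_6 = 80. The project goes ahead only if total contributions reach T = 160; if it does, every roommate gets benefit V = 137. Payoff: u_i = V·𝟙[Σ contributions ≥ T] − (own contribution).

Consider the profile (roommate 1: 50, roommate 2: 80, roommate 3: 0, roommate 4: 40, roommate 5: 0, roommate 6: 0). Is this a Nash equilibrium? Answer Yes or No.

Total = 170 ≥ 160: provided.
Roommate 1 (pledges 50, payoff 87): dropping to 0 → total 120, payoff 0. No gain.
Roommate 2 (pledges 80, payoff 57): dropping to 0 → total 90, payoff 0. No gain.
Roommate 3 (pledges 0, payoff 137): pledging 70 → total 240, payoff 67. No gain.
Roommate 4 (pledges 40, payoff 97): dropping to 0 → total 130, payoff 0. No gain.
Roommate 5 (pledges 0, payoff 137): pledging 50 → total 220, payoff 87. No gain.
Roommate 6 (pledges 0, payoff 137): pledging 80 → total 250, payoff 57. No gain.

Yes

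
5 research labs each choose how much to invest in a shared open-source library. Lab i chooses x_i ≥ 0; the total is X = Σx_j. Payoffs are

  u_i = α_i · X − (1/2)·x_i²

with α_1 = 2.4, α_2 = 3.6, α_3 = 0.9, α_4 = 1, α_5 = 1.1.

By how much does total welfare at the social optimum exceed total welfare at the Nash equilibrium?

132.37

Lab i's FOC: ∂u_i/∂x_i = α_i − x_i = 0, so x_i* = α_i.
NE contributions = (2.4, 3.6, 0.9, 1, 1.1); X = 9.
W^NE = (Σα)·X − ½Σα_i² = 9² − ½·21.74 = 70.13.
Planner sets x_i = Σα_j = 9 for every i, so X^SO = 5·9 = 45.
W^SO = (Σα)·X^SO − ½·5·(Σα)² = (5/2)·9² = 202.5.
Deadweight loss = W^SO − W^NE = 132.37.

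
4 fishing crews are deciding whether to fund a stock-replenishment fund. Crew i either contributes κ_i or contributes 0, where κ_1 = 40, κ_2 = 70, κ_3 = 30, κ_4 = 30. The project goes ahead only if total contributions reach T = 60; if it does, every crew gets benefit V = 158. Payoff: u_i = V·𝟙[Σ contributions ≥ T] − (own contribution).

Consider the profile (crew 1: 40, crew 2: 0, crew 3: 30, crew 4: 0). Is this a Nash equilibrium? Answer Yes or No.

Total = 70 ≥ 60: provided.
Crew 1 (pledges 40, payoff 118): dropping to 0 → total 30, payoff 0. No gain.
Crew 2 (pledges 0, payoff 158): pledging 70 → total 140, payoff 88. No gain.
Crew 3 (pledges 30, payoff 128): dropping to 0 → total 40, payoff 0. No gain.
Crew 4 (pledges 0, payoff 158): pledging 30 → total 100, payoff 128. No gain.

Yes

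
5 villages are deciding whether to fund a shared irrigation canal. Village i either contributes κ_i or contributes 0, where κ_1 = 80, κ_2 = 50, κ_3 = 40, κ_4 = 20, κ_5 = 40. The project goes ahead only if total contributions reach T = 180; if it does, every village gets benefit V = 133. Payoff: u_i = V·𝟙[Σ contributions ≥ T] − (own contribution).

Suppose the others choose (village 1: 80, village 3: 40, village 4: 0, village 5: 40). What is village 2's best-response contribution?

50

Others' total = 160. Contributing 50 brings total to 210 ≥ 180: gain V − κ_2 = 83.
Best response: 50.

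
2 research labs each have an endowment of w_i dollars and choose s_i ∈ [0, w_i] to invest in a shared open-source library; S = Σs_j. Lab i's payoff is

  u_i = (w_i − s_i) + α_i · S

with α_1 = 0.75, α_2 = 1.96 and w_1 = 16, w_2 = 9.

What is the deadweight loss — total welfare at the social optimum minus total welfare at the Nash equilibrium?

∂u_i/∂s_i = α_i − 1, so lab i contributes w_i if α_i > 1, else 0.
α_i > 1 for i ∈ {2}; NE contributions (0, 9), S = 9.
W^NE = Σw_i − S^NE + (Σα_i)·S^NE = 25 + 1.71·9 = 40.39.
Planner: ∂(Σu_j)/∂s_i = Σα_j − 1 = 1.71 > 0, so everyone contributes w_i; S^SO = 25, W^SO = 25 + 1.71·25 = 67.75.
Deadweight loss = 27.36.

27.36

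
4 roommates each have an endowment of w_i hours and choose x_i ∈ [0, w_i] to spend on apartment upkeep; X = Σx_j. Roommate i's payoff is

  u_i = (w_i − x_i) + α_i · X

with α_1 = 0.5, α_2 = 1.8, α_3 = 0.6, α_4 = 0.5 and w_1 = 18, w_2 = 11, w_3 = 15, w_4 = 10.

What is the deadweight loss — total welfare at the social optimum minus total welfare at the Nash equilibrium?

∂u_i/∂x_i = α_i − 1, so roommate i contributes w_i if α_i > 1, else 0.
α_i > 1 for i ∈ {2}; NE contributions (0, 11, 0, 0), X = 11.
W^NE = Σw_i − X^NE + (Σα_i)·X^NE = 54 + 2.4·11 = 80.4.
Planner: ∂(Σu_j)/∂x_i = Σα_j − 1 = 2.4 > 0, so everyone contributes w_i; X^SO = 54, W^SO = 54 + 2.4·54 = 183.6.
Deadweight loss = 103.2.

103.2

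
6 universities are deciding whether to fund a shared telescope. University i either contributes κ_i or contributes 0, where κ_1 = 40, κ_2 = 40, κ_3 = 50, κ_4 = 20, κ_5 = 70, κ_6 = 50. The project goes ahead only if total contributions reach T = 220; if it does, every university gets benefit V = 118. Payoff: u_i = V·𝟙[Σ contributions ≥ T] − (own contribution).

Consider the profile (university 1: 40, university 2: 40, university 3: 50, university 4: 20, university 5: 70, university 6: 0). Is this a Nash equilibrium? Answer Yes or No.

Total = 220 ≥ 220: provided.
University 1 (pledges 40, payoff 78): dropping to 0 → total 180, payoff 0. No gain.
University 2 (pledges 40, payoff 78): dropping to 0 → total 180, payoff 0. No gain.
University 3 (pledges 50, payoff 68): dropping to 0 → total 170, payoff 0. No gain.
University 4 (pledges 20, payoff 98): dropping to 0 → total 200, payoff 0. No gain.
University 5 (pledges 70, payoff 48): dropping to 0 → total 150, payoff 0. No gain.
University 6 (pledges 0, payoff 118): pledging 50 → total 270, payoff 68. No gain.

Yes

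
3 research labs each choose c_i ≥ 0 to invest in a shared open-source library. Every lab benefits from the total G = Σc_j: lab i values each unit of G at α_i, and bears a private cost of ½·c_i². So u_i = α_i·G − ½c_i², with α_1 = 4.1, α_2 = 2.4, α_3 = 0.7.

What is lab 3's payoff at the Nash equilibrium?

Lab i's FOC: ∂u_i/∂c_i = α_i − c_i = 0, so c_i* = α_i.
NE contributions = (4.1, 2.4, 0.7); G = 7.2.
u_3 = α_3·G − ½·(c_3)² = 0.7·7.2 − ½·0.7² = 4.795.

4.795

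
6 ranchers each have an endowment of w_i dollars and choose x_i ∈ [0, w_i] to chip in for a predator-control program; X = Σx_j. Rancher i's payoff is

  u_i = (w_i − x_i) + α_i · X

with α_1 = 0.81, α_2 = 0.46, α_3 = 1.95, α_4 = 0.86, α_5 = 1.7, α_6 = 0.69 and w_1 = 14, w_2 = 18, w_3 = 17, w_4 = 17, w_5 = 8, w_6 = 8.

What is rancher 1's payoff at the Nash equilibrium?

∂u_i/∂x_i = α_i − 1, so rancher i contributes w_i if α_i > 1, else 0.
α_i > 1 for i ∈ {3, 5}; NE contributions (0, 0, 17, 0, 8, 0), X = 25.
u_1 = (14 − 0) + 0.81·25 = 34.25.

34.25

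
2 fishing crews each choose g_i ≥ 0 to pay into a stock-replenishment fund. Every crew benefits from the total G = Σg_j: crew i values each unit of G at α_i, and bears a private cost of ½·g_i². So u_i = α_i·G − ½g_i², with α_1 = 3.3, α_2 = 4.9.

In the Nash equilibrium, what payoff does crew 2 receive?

28.175

Crew i's FOC: ∂u_i/∂g_i = α_i − g_i = 0, so g_i* = α_i.
NE contributions = (3.3, 4.9); G = 8.2.
u_2 = α_2·G − ½·(g_2)² = 4.9·8.2 − ½·4.9² = 28.175.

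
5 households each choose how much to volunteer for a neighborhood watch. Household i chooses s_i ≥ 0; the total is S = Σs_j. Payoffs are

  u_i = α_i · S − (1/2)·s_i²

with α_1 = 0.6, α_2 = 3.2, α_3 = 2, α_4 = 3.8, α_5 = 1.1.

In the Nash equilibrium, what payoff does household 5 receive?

11.165

Household i's FOC: ∂u_i/∂s_i = α_i − s_i = 0, so s_i* = α_i.
NE contributions = (0.6, 3.2, 2, 3.8, 1.1); S = 10.7.
u_5 = α_5·S − ½·(s_5)² = 1.1·10.7 − ½·1.1² = 11.165.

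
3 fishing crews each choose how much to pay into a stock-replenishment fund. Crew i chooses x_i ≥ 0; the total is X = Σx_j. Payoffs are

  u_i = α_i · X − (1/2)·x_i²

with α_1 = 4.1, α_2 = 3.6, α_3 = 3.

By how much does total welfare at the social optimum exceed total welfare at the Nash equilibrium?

76.63

Crew i's FOC: ∂u_i/∂x_i = α_i − x_i = 0, so x_i* = α_i.
NE contributions = (4.1, 3.6, 3); X = 10.7.
W^NE = (Σα)·X − ½Σα_i² = 10.7² − ½·38.77 = 95.105.
Planner sets x_i = Σα_j = 10.7 for every i, so X^SO = 3·10.7 = 32.1.
W^SO = (Σα)·X^SO − ½·3·(Σα)² = (3/2)·10.7² = 171.735.
Deadweight loss = W^SO − W^NE = 76.63.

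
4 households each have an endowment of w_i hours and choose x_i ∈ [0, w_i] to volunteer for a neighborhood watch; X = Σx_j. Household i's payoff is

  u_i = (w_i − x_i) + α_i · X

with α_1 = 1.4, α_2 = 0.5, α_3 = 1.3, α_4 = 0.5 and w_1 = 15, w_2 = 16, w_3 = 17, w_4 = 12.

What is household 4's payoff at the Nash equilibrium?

∂u_i/∂x_i = α_i − 1, so household i contributes w_i if α_i > 1, else 0.
α_i > 1 for i ∈ {1, 3}; NE contributions (15, 0, 17, 0), X = 32.
u_4 = (12 − 0) + 0.5·32 = 28.

28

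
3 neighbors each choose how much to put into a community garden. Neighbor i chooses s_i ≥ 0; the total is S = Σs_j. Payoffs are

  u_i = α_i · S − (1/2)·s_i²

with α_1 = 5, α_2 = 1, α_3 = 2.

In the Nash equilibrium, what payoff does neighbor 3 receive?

14

Neighbor i's FOC: ∂u_i/∂s_i = α_i − s_i = 0, so s_i* = α_i.
NE contributions = (5, 1, 2); S = 8.
u_3 = α_3·S − ½·(s_3)² = 2·8 − ½·2² = 14.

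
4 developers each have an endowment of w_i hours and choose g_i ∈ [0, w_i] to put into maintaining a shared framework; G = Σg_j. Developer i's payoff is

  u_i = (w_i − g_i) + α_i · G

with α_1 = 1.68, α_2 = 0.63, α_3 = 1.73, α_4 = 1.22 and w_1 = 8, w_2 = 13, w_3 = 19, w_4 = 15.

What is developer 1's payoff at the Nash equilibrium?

70.56

∂u_i/∂g_i = α_i − 1, so developer i contributes w_i if α_i > 1, else 0.
α_i > 1 for i ∈ {1, 3, 4}; NE contributions (8, 0, 19, 15), G = 42.
u_1 = (8 − 8) + 1.68·42 = 70.56.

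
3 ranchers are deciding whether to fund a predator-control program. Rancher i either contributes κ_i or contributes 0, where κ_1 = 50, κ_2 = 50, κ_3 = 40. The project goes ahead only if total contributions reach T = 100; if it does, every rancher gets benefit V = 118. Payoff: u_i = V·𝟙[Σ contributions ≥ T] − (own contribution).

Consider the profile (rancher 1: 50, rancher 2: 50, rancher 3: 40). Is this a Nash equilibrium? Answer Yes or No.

Total = 140 ≥ 100: provided.
Rancher 1 (pledges 50, payoff 68): dropping to 0 → total 90, payoff 0. No gain.
Rancher 2 (pledges 50, payoff 68): dropping to 0 → total 90, payoff 0. No gain.
Rancher 3 (pledges 40, payoff 78): dropping to 0 → total 100, payoff 118. Profitable deviation.

No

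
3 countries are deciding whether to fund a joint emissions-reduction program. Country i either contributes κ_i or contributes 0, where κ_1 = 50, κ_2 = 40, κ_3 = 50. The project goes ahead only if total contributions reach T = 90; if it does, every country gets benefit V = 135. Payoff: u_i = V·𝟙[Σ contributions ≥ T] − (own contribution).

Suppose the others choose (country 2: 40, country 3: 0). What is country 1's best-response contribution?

50

Others' total = 40. Contributing 50 brings total to 90 ≥ 90: gain V − κ_1 = 85.
Best response: 50.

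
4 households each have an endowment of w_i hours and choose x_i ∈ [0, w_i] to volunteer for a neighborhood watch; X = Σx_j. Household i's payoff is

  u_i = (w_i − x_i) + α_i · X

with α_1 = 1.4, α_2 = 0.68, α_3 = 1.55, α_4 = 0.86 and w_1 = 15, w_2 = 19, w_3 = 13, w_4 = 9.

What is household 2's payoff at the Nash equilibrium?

∂u_i/∂x_i = α_i − 1, so household i contributes w_i if α_i > 1, else 0.
α_i > 1 for i ∈ {1, 3}; NE contributions (15, 0, 13, 0), X = 28.
u_2 = (19 − 0) + 0.68·28 = 38.04.

38.04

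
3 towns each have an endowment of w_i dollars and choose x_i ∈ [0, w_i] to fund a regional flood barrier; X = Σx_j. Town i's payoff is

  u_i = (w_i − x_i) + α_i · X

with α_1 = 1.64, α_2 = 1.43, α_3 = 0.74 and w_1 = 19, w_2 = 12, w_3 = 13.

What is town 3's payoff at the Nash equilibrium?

35.94

∂u_i/∂x_i = α_i − 1, so town i contributes w_i if α_i > 1, else 0.
α_i > 1 for i ∈ {1, 2}; NE contributions (19, 12, 0), X = 31.
u_3 = (13 − 0) + 0.74·31 = 35.94.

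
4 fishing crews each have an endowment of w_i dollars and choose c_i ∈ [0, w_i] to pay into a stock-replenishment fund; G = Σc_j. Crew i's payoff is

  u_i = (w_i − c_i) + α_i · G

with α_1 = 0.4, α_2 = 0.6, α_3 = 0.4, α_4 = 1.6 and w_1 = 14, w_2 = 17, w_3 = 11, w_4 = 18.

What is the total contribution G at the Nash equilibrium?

∂u_i/∂c_i = α_i − 1, so crew i contributes w_i if α_i > 1, else 0.
α_i > 1 for i ∈ {4}; NE contributions (0, 0, 0, 18), G = 18.

18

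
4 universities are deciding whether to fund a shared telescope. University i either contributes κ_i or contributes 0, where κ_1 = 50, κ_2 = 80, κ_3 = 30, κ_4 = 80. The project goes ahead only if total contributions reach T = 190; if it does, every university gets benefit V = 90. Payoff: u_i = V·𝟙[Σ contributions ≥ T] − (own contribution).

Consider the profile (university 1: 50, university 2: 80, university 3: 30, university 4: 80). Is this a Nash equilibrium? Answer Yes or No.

No

Total = 240 ≥ 190: provided.
University 1 (pledges 50, payoff 40): dropping to 0 → total 190, payoff 90. Profitable deviation.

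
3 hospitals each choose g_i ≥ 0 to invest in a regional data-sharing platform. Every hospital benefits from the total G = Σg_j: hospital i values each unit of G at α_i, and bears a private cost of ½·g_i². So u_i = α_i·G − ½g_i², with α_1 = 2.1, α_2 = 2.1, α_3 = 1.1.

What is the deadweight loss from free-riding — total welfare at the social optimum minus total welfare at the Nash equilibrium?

Hospital i's FOC: ∂u_i/∂g_i = α_i − g_i = 0, so g_i* = α_i.
NE contributions = (2.1, 2.1, 1.1); G = 5.3.
W^NE = (Σα)·G − ½Σα_i² = 5.3² − ½·10.03 = 23.075.
Planner sets g_i = Σα_j = 5.3 for every i, so G^SO = 3·5.3 = 15.9.
W^SO = (Σα)·G^SO − ½·3·(Σα)² = (3/2)·5.3² = 42.135.
Deadweight loss = W^SO − W^NE = 19.06.

19.06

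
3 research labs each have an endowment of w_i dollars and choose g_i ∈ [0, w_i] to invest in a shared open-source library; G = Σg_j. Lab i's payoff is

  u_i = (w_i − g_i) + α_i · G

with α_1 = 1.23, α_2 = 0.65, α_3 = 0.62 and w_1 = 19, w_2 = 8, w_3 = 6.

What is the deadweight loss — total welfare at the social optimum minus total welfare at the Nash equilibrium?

∂u_i/∂g_i = α_i − 1, so lab i contributes w_i if α_i > 1, else 0.
α_i > 1 for i ∈ {1}; NE contributions (19, 0, 0), G = 19.
W^NE = Σw_i − G^NE + (Σα_i)·G^NE = 33 + 1.5·19 = 61.5.
Planner: ∂(Σu_j)/∂g_i = Σα_j − 1 = 1.5 > 0, so everyone contributes w_i; G^SO = 33, W^SO = 33 + 1.5·33 = 82.5.
Deadweight loss = 21.

21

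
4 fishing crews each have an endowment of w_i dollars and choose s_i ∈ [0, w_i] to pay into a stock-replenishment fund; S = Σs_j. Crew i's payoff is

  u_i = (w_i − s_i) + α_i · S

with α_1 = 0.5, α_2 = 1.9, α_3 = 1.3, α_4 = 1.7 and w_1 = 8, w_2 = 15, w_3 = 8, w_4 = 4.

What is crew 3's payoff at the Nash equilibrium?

35.1

∂u_i/∂s_i = α_i − 1, so crew i contributes w_i if α_i > 1, else 0.
α_i > 1 for i ∈ {2, 3, 4}; NE contributions (0, 15, 8, 4), S = 27.
u_3 = (8 − 8) + 1.3·27 = 35.1.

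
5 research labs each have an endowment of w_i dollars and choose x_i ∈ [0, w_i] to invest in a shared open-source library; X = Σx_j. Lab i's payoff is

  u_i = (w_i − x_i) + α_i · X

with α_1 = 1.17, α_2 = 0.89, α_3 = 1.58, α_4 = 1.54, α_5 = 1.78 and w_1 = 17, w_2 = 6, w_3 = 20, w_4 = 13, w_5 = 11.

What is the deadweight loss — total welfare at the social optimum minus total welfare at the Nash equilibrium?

∂u_i/∂x_i = α_i − 1, so lab i contributes w_i if α_i > 1, else 0.
α_i > 1 for i ∈ {1, 3, 4, 5}; NE contributions (17, 0, 20, 13, 11), X = 61.
W^NE = Σw_i − X^NE + (Σα_i)·X^NE = 67 + 5.96·61 = 430.56.
Planner: ∂(Σu_j)/∂x_i = Σα_j − 1 = 5.96 > 0, so everyone contributes w_i; X^SO = 67, W^SO = 67 + 5.96·67 = 466.32.
Deadweight loss = 35.76.

35.76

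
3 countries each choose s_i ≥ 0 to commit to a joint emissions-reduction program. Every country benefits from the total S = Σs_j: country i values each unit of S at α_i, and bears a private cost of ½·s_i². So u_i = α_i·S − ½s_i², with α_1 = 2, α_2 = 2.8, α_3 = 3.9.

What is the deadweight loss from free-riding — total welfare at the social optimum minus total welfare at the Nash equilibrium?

Country i's FOC: ∂u_i/∂s_i = α_i − s_i = 0, so s_i* = α_i.
NE contributions = (2, 2.8, 3.9); S = 8.7.
W^NE = (Σα)·S − ½Σα_i² = 8.7² − ½·27.05 = 62.165.
Planner sets s_i = Σα_j = 8.7 for every i, so S^SO = 3·8.7 = 26.1.
W^SO = (Σα)·S^SO − ½·3·(Σα)² = (3/2)·8.7² = 113.535.
Deadweight loss = W^SO − W^NE = 51.37.

51.37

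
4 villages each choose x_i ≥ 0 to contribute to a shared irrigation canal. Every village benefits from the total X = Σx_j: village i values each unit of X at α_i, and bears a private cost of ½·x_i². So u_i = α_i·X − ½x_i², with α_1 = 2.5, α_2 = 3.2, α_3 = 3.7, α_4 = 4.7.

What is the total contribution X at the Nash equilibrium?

Village i's FOC: ∂u_i/∂x_i = α_i − x_i = 0, so x_i* = α_i.
NE contributions = (2.5, 3.2, 3.7, 4.7); X = 14.1.

14.1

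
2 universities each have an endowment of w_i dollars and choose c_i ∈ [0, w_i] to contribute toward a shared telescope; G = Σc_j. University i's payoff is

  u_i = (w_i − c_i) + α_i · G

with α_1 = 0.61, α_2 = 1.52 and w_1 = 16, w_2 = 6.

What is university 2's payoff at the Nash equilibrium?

∂u_i/∂c_i = α_i − 1, so university i contributes w_i if α_i > 1, else 0.
α_i > 1 for i ∈ {2}; NE contributions (0, 6), G = 6.
u_2 = (6 − 6) + 1.52·6 = 9.12.

9.12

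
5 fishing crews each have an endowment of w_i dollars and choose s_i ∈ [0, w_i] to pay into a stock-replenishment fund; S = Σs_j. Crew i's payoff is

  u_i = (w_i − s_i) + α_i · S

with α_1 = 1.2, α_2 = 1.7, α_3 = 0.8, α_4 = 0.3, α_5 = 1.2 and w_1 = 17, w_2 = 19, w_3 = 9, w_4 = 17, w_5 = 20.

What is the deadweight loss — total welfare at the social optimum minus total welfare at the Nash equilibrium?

∂u_i/∂s_i = α_i − 1, so crew i contributes w_i if α_i > 1, else 0.
α_i > 1 for i ∈ {1, 2, 5}; NE contributions (17, 19, 0, 0, 20), S = 56.
W^NE = Σw_i − S^NE + (Σα_i)·S^NE = 82 + 4.2·56 = 317.2.
Planner: ∂(Σu_j)/∂s_i = Σα_j − 1 = 4.2 > 0, so everyone contributes w_i; S^SO = 82, W^SO = 82 + 4.2·82 = 426.4.
Deadweight loss = 109.2.

109.2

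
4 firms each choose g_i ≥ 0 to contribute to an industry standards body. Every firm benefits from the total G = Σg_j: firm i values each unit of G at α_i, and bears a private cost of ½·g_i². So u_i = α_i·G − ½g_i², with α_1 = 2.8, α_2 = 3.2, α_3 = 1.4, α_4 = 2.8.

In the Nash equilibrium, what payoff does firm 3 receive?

13.3

Firm i's FOC: ∂u_i/∂g_i = α_i − g_i = 0, so g_i* = α_i.
NE contributions = (2.8, 3.2, 1.4, 2.8); G = 10.2.
u_3 = α_3·G − ½·(g_3)² = 1.4·10.2 − ½·1.4² = 13.3.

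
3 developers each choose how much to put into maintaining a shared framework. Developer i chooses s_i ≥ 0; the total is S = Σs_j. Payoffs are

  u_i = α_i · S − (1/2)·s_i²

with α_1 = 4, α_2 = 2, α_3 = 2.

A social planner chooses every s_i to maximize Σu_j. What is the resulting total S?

24

Planner FOC: ∂(Σu_j)/∂s_i = (Σα_j) − s_i = 0, so s_i^SO = Σα_j = 8 for every i; S^SO = 24.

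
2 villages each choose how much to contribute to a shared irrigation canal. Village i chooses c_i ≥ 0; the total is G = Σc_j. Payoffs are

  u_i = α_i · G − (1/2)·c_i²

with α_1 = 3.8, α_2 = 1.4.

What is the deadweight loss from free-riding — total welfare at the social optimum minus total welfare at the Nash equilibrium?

Village i's FOC: ∂u_i/∂c_i = α_i − c_i = 0, so c_i* = α_i.
NE contributions = (3.8, 1.4); G = 5.2.
W^NE = (Σα)·G − ½Σα_i² = 5.2² − ½·16.4 = 18.84.
Planner sets c_i = Σα_j = 5.2 for every i, so G^SO = 2·5.2 = 10.4.
W^SO = (Σα)·G^SO − ½·2·(Σα)² = (2/2)·5.2² = 27.04.
Deadweight loss = W^SO − W^NE = 8.2.

8.2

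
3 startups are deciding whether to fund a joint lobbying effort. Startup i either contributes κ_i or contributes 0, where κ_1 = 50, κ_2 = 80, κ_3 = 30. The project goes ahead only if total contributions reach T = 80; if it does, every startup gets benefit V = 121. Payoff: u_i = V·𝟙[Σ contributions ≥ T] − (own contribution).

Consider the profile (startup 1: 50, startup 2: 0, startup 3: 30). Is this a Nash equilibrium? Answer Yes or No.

Total = 80 ≥ 80: provided.
Startup 1 (pledges 50, payoff 71): dropping to 0 → total 30, payoff 0. No gain.
Startup 2 (pledges 0, payoff 121): pledging 80 → total 160, payoff 41. No gain.
Startup 3 (pledges 30, payoff 91): dropping to 0 → total 50, payoff 0. No gain.

Yes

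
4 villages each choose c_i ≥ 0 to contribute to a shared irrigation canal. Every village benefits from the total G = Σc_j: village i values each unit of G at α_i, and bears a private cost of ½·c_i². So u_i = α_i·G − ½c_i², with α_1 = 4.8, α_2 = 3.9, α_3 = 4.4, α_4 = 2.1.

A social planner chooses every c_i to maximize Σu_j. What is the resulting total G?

Planner FOC: ∂(Σu_j)/∂c_i = (Σα_j) − c_i = 0, so c_i^SO = Σα_j = 15.2 for every i; G^SO = 60.8.

60.8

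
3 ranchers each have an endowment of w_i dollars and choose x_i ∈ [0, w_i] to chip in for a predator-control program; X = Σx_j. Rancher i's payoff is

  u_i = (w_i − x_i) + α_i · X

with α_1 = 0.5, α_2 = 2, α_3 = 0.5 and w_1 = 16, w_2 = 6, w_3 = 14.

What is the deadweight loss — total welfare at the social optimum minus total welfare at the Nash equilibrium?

60

∂u_i/∂x_i = α_i − 1, so rancher i contributes w_i if α_i > 1, else 0.
α_i > 1 for i ∈ {2}; NE contributions (0, 6, 0), X = 6.
W^NE = Σw_i − X^NE + (Σα_i)·X^NE = 36 + 2·6 = 48.
Planner: ∂(Σu_j)/∂x_i = Σα_j − 1 = 2 > 0, so everyone contributes w_i; X^SO = 36, W^SO = 36 + 2·36 = 108.
Deadweight loss = 60.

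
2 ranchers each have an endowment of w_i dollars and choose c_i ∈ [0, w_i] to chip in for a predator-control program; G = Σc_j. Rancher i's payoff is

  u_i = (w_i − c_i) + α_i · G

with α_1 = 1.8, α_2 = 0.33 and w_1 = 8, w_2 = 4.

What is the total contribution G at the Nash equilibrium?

∂u_i/∂c_i = α_i − 1, so rancher i contributes w_i if α_i > 1, else 0.
α_i > 1 for i ∈ {1}; NE contributions (8, 0), G = 8.

8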